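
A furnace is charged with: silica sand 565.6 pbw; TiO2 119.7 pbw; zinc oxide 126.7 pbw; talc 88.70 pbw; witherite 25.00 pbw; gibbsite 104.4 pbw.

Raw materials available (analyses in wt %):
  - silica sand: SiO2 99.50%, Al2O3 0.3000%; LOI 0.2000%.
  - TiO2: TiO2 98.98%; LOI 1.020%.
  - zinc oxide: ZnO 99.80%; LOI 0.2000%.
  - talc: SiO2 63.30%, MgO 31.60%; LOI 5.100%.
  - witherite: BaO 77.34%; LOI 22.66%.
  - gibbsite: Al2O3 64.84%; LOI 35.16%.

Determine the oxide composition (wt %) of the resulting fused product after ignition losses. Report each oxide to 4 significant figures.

Glass mass = 980.6 pbw (batch 1030 − LOI 49.50).
Composition: TiO2 12.08%, BaO 1.972%, ZnO 12.89%, SiO2 63.12%, Al2O3 7.076%, MgO 2.858%

Full float precision is kept at all times. Rounding to four significant digits applies to each mid-chain value as displayed. Every reported figure takes a single rounding — derived quantities (totals, the yield, net glass mass, six oxide percentages, ignition loss) are rebuilt from the batch weights per 980.6 pbw of glass at full precision precisely as stated by question or answer.
Oxide-by-oxide delivered mass:
  TiO2: 119.7·0.9898 = 118.5 pbw
  BaO: 25.00·0.7734 = 19.34 pbw
  ZnO: 126.7·0.9980 = 126.4 pbw
  SiO2: 565.6·0.9950 + 88.70·0.6330 = 618.9 pbw
  Al2O3: 565.6·0.003000 + 104.4·0.6484 = 69.39 pbw
  MgO: 88.70·0.3160 = 28.03 pbw
LOI: 565.6·0.002000 + 119.7·0.01020 + 126.7·0.002000 + 88.70·0.05100 + 25.00·0.2266 + 104.4·0.3516 = 49.50 pbw
Net of LOI, the glass mass = 1030 − 49.50 = 980.6 pbw (equal to the oxide-mass sum)
oxide / glass × 100 gives the wt %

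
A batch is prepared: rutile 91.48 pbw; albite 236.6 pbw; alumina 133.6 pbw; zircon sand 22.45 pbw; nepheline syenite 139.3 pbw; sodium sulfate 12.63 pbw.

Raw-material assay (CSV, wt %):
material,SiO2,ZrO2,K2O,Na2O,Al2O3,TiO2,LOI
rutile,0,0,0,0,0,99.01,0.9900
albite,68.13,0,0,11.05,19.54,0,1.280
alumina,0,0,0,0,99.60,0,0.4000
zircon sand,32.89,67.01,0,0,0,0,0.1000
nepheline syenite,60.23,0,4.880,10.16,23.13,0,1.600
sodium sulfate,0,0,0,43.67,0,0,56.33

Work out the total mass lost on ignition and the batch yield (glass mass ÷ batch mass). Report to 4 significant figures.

LOI loss = 13.83 pbw; glass = 622.2 pbw; yield = 97.83%

Mid-chain values are shown, with 4-significant-figure rounding, within the worked lines — all internal work carries full precision at every stage. Every reported figure undergoes a single rounding — the derived quantities (the yield, net glass mass, totals, ignition loss, the six compositions) are recomputed using the weight values on 622.2 pbw of glass at full precision as written in either problem or answer.
Material-by-material LOI:
  rutile: 91.48 × 0.009900 = 0.9057 pbw
  albite: 236.6 × 0.01280 = 3.028 pbw
  alumina: 133.6 × 0.004000 = 0.5344 pbw
  zircon sand: 22.45 × 0.001000 = 0.02245 pbw
  nepheline syenite: 139.3 × 0.01600 = 2.229 pbw
  sodium sulfate: 12.63 × 0.5633 = 7.114 pbw
Total LOI = 13.83 pbw
Glass = batch − LOI = 636.1 − 13.83 = 622.2 pbw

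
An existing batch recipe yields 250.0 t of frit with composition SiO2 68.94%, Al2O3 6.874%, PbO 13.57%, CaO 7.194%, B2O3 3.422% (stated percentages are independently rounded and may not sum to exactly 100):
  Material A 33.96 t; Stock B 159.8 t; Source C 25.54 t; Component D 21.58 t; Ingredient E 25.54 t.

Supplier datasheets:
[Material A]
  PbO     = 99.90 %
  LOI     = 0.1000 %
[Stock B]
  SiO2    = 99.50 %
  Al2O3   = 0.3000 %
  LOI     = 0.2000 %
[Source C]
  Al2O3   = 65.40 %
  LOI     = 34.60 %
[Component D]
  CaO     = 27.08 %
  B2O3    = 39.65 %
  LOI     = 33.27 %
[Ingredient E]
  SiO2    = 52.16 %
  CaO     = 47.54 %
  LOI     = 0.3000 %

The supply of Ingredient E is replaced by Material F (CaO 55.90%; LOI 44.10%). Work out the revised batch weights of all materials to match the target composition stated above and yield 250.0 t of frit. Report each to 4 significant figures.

The working math runs at full float precision from start to finish; values along the way are printed rounded off to 4 significant figures alongside each step — exactly one rounding goes into every reported figure. Derived quantities (yield, five oxide percentages, totals, glass mass, ignition loss) are carried in full float precision using the weight values for 250.0 t of glass, precisely as stated by question or answer.
Target masses of each oxide per 250.0 t frit:
  SiO2: 68.94% × 250.0 = 172.4 t
  Al2O3: 6.874% × 250.0 = 17.18 t
  PbO: 13.57% × 250.0 = 33.92 t
  CaO: 7.194% × 250.0 = 17.98 t
  B2O3: 3.422% × 250.0 = 8.555 t
Sums-versus-targets review working from each reported weight, at the basis given (target by target, the sums agree once rounding is allowed for):
  SiO2: 173.2·0.9950 = 172.3 t (target 172.4 t)
  Al2O3: 173.2·0.003000 + 25.48·0.6540 = 17.18 t (target 17.18 t)
  PbO: 33.96·0.9990 = 33.93 t (target 33.92 t)
  CaO: 21.58·0.2708 + 21.72·0.5590 = 17.99 t (target 17.98 t)
  B2O3: 21.58·0.3965 = 8.556 t (target 8.555 t)
Glass mass check: total batch − LOI = 250.0 t (summing oxide targets gives 250.0 t; with the basis standing at 250.0 t — deltas are rounding alone).
Batch total: Σ batch = 275.9 t; loss to ignition Σ batch·LOI = 25.95 t; yield, glass over the total, = 90.59%.

Revised batch per 250.0 t frit:
  Material A: 33.96 t
  Stock B: 173.2 t
  Source C: 25.48 t
  Component D: 21.58 t
  Material F: 21.72 t
Total batch = 275.9 t; LOI loss = 25.95 t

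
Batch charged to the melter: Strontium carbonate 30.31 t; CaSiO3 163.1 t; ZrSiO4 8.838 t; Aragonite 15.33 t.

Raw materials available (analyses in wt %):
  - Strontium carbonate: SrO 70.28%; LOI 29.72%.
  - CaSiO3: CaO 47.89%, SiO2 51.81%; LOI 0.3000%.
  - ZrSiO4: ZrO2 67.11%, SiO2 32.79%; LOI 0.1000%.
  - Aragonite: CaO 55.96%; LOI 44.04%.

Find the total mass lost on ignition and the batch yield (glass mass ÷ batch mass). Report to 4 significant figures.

LOI loss = 16.26 t; glass = 201.3 t; yield = 92.53%

The working math carries full precision from first step to last; working values appear (rounded to 4 significant figures) when written out; each reported result takes just one rounding; derived quantities, which include ignition loss, net glass mass, yield, totals, the four compositions, are carried in full precision, as written in problem or answer, from the weighed amounts for 201.3 t of glass.
Per-material ignition loss:
  Strontium carbonate: 30.31 × 0.2972 = 9.008 t
  CaSiO3: 163.1 × 0.003000 = 0.4893 t
  ZrSiO4: 8.838 × 0.001000 = 0.008838 t
  Aragonite: 15.33 × 0.4404 = 6.751 t
Total LOI = 16.26 t
Glass = batch − LOI = 217.6 − 16.26 = 201.3 t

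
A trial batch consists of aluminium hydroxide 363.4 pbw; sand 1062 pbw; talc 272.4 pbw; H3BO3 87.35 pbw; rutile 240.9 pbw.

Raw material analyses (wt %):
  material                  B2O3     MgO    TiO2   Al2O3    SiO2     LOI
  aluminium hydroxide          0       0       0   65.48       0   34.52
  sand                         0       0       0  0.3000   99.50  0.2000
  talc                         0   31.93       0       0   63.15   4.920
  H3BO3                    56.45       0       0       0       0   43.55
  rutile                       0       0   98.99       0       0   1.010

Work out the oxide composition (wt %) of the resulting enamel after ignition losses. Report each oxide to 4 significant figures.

Glass mass = 1845 pbw (batch 2026 − LOI 181.4).
Composition: B2O3 2.673%, MgO 4.715%, TiO2 12.93%, Al2O3 13.07%, SiO2 66.61%

Intermediates appear, rounded to four significant figures, across the worked steps — the working math holds full precision from first step to last — each reported figure carries a single rounding. Derived quantities are carried from the weighed amounts per 1845 pbw of glass at exact precision (the yield, net glass mass, five oxide percentages, totals, ignition loss) precisely as stated by problem or answer.
Oxide masses out of the charge:
  B2O3: 87.35·0.5645 = 49.31 pbw
  MgO: 272.4·0.3193 = 86.98 pbw
  TiO2: 240.9·0.9899 = 238.5 pbw
  Al2O3: 363.4·0.6548 + 1062·0.003000 = 241.1 pbw
  SiO2: 1062·0.9950 + 272.4·0.6315 = 1229 pbw
LOI: 363.4·0.3452 + 1062·0.002000 + 272.4·0.04920 + 87.35·0.4355 + 240.9·0.01010 = 181.4 pbw
Glass = total batch minus LOI = 2026 − 181.4 = 1845 pbw (= Σ oxide masses)
percent by weight: oxide/glass ×100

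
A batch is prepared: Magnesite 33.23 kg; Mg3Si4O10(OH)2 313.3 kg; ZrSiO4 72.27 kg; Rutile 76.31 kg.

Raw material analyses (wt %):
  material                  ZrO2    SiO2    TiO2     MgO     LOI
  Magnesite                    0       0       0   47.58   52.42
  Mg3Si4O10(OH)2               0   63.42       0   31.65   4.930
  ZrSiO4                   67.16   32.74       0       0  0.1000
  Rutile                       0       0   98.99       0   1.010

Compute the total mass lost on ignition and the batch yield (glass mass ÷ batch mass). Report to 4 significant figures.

Mid-chain values appear, with 4-significant-digit rounding, in the printout — all arithmetic maintains full precision throughout — each reported figure takes just one rounding — derived quantities (totals, the four compositions, glass mass, yield, ignition loss) are recomputed using the weight values at 461.4 kg of glass in full precision precisely as stated by question or answer.
Loss on ignition, line by line:
  Magnesite: 33.23 × 0.5242 = 17.42 kg
  Mg3Si4O10(OH)2: 313.3 × 0.04930 = 15.45 kg
  ZrSiO4: 72.27 × 0.001000 = 0.07227 kg
  Rutile: 76.31 × 0.01010 = 0.7707 kg
Total LOI = 33.71 kg
Glass = batch − LOI = 495.1 − 33.71 = 461.4 kg

LOI loss = 33.71 kg; glass = 461.4 kg; yield = 93.19%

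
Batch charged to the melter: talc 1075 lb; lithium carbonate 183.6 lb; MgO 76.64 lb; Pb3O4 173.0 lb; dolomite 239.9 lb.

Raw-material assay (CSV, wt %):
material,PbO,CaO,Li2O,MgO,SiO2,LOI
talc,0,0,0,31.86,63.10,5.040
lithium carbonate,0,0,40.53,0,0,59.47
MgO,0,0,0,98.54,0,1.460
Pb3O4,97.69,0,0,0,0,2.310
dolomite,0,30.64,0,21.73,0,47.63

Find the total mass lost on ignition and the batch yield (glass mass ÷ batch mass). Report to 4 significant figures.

LOI loss = 282.7 lb; glass = 1465 lb; yield = 83.83%

Working values are printed, with 4-significant-digit rounding, when written out; full float precision is carried in all steps. A single rounding yields each reported figure. The derived quantities, which include the yield, five oxide percentages, totals, LOI, glass mass, are rebuilt in full float precision, as they appear in the question or the answer, from the weighed amounts at 1465 lb of glass.
Ignition loss by material:
  talc: 1075 × 0.05040 = 54.18 lb
  lithium carbonate: 183.6 × 0.5947 = 109.2 lb
  MgO: 76.64 × 0.01460 = 1.119 lb
  Pb3O4: 173.0 × 0.02310 = 3.996 lb
  dolomite: 239.9 × 0.4763 = 114.3 lb
Total LOI = 282.7 lb
Glass = batch − LOI = 1748 − 282.7 = 1465 lb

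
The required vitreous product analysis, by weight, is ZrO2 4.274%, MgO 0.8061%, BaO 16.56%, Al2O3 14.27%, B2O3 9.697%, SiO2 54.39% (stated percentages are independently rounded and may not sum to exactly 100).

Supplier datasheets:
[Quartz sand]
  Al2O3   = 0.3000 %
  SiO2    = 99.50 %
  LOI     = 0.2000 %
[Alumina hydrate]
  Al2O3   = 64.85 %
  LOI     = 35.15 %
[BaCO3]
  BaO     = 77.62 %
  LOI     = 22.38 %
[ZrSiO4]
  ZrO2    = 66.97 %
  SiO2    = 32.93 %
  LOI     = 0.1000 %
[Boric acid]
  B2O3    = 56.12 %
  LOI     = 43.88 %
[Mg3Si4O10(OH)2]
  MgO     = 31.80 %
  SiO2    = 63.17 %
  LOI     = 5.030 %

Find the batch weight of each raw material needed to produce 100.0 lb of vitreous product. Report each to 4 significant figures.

Every computation carries full float precision through the solve — values along the way are displayed rounded to 4 significant digits in the printout. Each reported figure is rounded only once. Derived quantities, which include ignition loss, totals, yield, six oxide percentages, net glass mass, are recomputed at exact precision, as given in either problem or answer, from the batch weights at 100.0 lb of glass.
Per-oxide target masses for 100.0 lb vitreous product:
  ZrO2: 4.274% × 100.0 = 4.274 lb
  MgO: 0.8061% × 100.0 = 0.8061 lb
  BaO: 16.56% × 100.0 = 16.56 lb
  Al2O3: 14.27% × 100.0 = 14.27 lb
  B2O3: 9.697% × 100.0 = 9.697 lb
  SiO2: 54.39% × 100.0 = 54.39 lb
Sums-versus-targets review on the weights just shown, for the quoted basis mass (target by target, the sums agree once rounding is allowed for):
  ZrO2: 6.382·0.6697 = 4.274 lb (target 4.274 lb)
  MgO: 2.535·0.3180 = 0.8061 lb (target 0.8061 lb)
  BaO: 21.33·0.7762 = 16.56 lb (target 16.56 lb)
  Al2O3: 50.94·0.003000 + 21.77·0.6485 = 14.27 lb (target 14.27 lb)
  B2O3: 17.28·0.5612 = 9.698 lb (target 9.697 lb)
  SiO2: 50.94·0.9950 + 6.382·0.3293 + 2.535·0.6317 = 54.39 lb (target 54.39 lb)
Glass-mass sanity pass: Σ batch − LOI loss = 99.99 lb (summing oxide targets gives 100.0 lb; the stated basis being 100.0 lb — differing by rounding only).
Batch grand total — Σ batch = 120.2 lb; LOI loss = Σ batch·LOI = 20.24 lb; yield, glass over the total, = 83.16%.

Batch per 100.0 lb vitreous product:
  Quartz sand: 50.94 lb
  Alumina hydrate: 21.77 lb
  BaCO3: 21.33 lb
  ZrSiO4: 6.382 lb
  Boric acid: 17.28 lb
  Mg3Si4O10(OH)2: 2.535 lb
Total batch = 120.2 lb; LOI loss = 20.24 lb; yield = 83.16%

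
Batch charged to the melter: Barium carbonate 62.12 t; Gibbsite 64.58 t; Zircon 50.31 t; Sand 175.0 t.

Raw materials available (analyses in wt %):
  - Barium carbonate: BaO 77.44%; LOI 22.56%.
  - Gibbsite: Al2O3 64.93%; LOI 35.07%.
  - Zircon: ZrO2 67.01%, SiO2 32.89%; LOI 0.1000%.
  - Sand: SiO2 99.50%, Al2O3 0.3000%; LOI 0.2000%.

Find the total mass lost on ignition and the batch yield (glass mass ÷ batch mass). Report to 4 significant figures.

Every computation carries full float precision throughout — values along the way are shown, rounded to 4 significant figures, at each printed step. Exactly one rounding is applied to each reported value. Derived quantities are computed at exact precision (the yield, the four compositions, the totals, LOI, net glass mass) from the weighed amounts for 314.9 t of glass, as given in problem or answer.
Ignition loss by material:
  Barium carbonate: 62.12 × 0.2256 = 14.01 t
  Gibbsite: 64.58 × 0.3507 = 22.65 t
  Zircon: 50.31 × 0.001000 = 0.05031 t
  Sand: 175.0 × 0.002000 = 0.3500 t
Total LOI = 37.06 t
Glass = batch − LOI = 352.0 − 37.06 = 314.9 t

LOI loss = 37.06 t; glass = 314.9 t; yield = 89.47%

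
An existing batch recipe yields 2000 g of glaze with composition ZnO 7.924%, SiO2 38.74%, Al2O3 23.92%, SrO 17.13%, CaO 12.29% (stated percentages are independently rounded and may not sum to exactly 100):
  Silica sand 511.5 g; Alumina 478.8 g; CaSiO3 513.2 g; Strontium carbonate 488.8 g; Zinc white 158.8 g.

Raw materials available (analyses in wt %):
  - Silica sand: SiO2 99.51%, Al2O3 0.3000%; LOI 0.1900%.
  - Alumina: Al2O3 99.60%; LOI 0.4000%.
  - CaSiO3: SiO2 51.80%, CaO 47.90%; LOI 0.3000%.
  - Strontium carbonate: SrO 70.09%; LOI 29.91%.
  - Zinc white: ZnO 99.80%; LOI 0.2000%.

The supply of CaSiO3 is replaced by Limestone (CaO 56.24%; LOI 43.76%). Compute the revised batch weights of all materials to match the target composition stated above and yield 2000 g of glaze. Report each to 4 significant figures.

Every computation runs at full float precision at all times; working values are shown rounded off to 4 significant figures between the steps — every reported number is rounded a single time; the derived quantities, which include totals, glass mass, LOI, the five compositions, the yield, are recomputed at full float precision, exactly as shown in the problem or answer text, starting from the weights on 2000 g of glass.
The oxide mass targets at 2000 g glaze:
  ZnO: 7.924% × 2000 = 158.5 g
  SiO2: 38.74% × 2000 = 774.8 g
  Al2O3: 23.92% × 2000 = 478.4 g
  SrO: 17.13% × 2000 = 342.6 g
  CaO: 12.29% × 2000 = 245.8 g
Checking each oxide sum on the weights just shown, against the basis in use (sums match the target masses net of answer rounding effects):
  ZnO: 158.8·0.9980 = 158.5 g (target 158.5 g)
  SiO2: 778.6·0.9951 = 774.8 g (target 774.8 g)
  Al2O3: 778.6·0.003000 + 478.0·0.9960 = 478.4 g (target 478.4 g)
  SrO: 488.8·0.7009 = 342.6 g (target 342.6 g)
  CaO: 437.1·0.5624 = 245.8 g (target 245.8 g)
Consistency of the glass mass: batch total minus LOI = 2000 g (oxide target masses add up to 2000 g; versus the stated basis of 2000 g — differing by rounding only).
Batch grand total — Σ batch = 2341 g; LOI loss = Σ batch·LOI = 341.2 g; yield: glass divided by total = 85.43%.

Revised batch per 2000 g glaze:
  Silica sand: 778.6 g
  Alumina: 478.0 g
  Limestone: 437.1 g
  Strontium carbonate: 488.8 g
  Zinc white: 158.8 g
Total batch = 2341 g; LOI loss = 341.2 g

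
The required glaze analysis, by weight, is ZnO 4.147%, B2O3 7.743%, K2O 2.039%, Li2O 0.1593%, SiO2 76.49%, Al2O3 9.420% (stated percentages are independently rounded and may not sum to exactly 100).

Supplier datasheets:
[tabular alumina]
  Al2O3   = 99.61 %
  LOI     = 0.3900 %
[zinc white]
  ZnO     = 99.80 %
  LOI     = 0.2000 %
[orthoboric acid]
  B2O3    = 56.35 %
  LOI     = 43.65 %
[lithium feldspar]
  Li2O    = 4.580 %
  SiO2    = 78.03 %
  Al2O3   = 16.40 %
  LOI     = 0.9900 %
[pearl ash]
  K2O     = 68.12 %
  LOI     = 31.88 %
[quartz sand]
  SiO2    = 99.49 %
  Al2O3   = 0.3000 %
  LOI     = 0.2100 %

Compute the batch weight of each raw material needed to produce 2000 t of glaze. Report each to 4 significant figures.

Batch per 2000 t glaze:
  tabular alumina: 173.2 t
  zinc white: 83.11 t
  orthoboric acid: 274.8 t
  lithium feldspar: 69.56 t
  pearl ash: 59.86 t
  quartz sand: 1483 t
Total batch = 2144 t; LOI loss = 143.7 t; yield = 93.30%

Intermediates appear rounded off to 4 significant digits alongside each step. Full float precision is carried through the solve — each reported number is rounded exactly once; all derived quantities (six oxide percentages, LOI, totals, the yield, net glass mass) are rebuilt starting from the weights per 2000 t of glass in exact precision, as they appear in the problem or the answer.
Target masses of each oxide per 2000 t glaze:
  ZnO: 4.147% × 2000 = 82.94 t
  B2O3: 7.743% × 2000 = 154.9 t
  K2O: 2.039% × 2000 = 40.78 t
  Li2O: 0.1593% × 2000 = 3.186 t
  SiO2: 76.49% × 2000 = 1530 t
  Al2O3: 9.420% × 2000 = 188.4 t
Oxide-by-oxide audit using the reported weights, at the basis given (target by target, the sums agree within answer rounding):
  ZnO: 83.11·0.9980 = 82.94 t (target 82.94 t)
  B2O3: 274.8·0.5635 = 154.8 t (target 154.9 t)
  K2O: 59.86·0.6812 = 40.78 t (target 40.78 t)
  Li2O: 69.56·0.04580 = 3.186 t (target 3.186 t)
  SiO2: 69.56·0.7803 + 1483·0.9949 = 1530 t (target 1530 t)
  Al2O3: 173.2·0.9961 + 69.56·0.1640 + 1483·0.003000 = 188.4 t (target 188.4 t)
Glass-mass sanity pass: whole batch net of LOI = 2000 t (summing oxide targets gives 2000 t; against the stated basis, 2000 t — differing by rounding only).
Batch total: Σ batch = 2144 t; the LOI term Σ batch·LOI equals 143.7 t; the yield ratio, glass ÷ batch: 93.30%.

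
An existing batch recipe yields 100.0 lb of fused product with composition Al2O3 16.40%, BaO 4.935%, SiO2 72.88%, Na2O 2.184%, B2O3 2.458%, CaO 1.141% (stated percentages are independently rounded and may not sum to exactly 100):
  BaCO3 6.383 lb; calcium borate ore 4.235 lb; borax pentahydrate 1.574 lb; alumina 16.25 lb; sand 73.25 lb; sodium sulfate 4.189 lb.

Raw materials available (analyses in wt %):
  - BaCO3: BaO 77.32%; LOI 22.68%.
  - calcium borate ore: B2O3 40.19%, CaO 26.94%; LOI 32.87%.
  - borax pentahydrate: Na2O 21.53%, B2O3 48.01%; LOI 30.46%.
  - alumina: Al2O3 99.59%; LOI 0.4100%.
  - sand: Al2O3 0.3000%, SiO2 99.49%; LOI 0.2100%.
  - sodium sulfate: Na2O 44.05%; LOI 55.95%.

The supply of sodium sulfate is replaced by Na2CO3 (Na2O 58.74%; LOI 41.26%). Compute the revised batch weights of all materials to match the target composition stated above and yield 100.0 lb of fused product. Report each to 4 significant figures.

Rounding to four significant digits extends to every working value as printed — full precision is carried at all times. Each reported number is rounded exactly once; all derived quantities are re-derived using the weight values at 100.0 lb of glass at exact precision (totals, net glass mass, the six compositions, yield, ignition loss) exactly as shown in the question or the answer.
Oxide-by-oxide targets in 100.0 lb fused product:
  Al2O3: 16.40% × 100.0 = 16.40 lb
  BaO: 4.935% × 100.0 = 4.935 lb
  SiO2: 72.88% × 100.0 = 72.88 lb
  Na2O: 2.184% × 100.0 = 2.184 lb
  B2O3: 2.458% × 100.0 = 2.458 lb
  CaO: 1.141% × 100.0 = 1.141 lb
A balance pass over the oxides, using the reported weights, against the basis in use (oxide sums agree with the targets modulo rounding of the values):
  Al2O3: 16.25·0.9959 + 73.25·0.003000 = 16.40 lb (target 16.40 lb)
  BaO: 6.383·0.7732 = 4.935 lb (target 4.935 lb)
  SiO2: 73.25·0.9949 = 72.88 lb (target 72.88 lb)
  Na2O: 1.574·0.2153 + 3.141·0.5874 = 2.184 lb (target 2.184 lb)
  B2O3: 4.235·0.4019 + 1.574·0.4801 = 2.458 lb (target 2.458 lb)
  CaO: 4.235·0.2694 = 1.141 lb (target 1.141 lb)
Glass-mass closure: batch total minus LOI = 100.0 lb (oxide target masses add up to 100.0 lb; with the basis standing at 100.0 lb — rounding explains the deltas).
Batch grand total — Σ batch = 104.8 lb; loss to ignition Σ batch·LOI = 4.836 lb; the yield ratio, glass ÷ batch: 95.39%.

Revised batch per 100.0 lb fused product:
  BaCO3: 6.383 lb
  calcium borate ore: 4.235 lb
  borax pentahydrate: 1.574 lb
  alumina: 16.25 lb
  sand: 73.25 lb
  Na2CO3: 3.141 lb
Total batch = 104.8 lb; LOI loss = 4.836 lb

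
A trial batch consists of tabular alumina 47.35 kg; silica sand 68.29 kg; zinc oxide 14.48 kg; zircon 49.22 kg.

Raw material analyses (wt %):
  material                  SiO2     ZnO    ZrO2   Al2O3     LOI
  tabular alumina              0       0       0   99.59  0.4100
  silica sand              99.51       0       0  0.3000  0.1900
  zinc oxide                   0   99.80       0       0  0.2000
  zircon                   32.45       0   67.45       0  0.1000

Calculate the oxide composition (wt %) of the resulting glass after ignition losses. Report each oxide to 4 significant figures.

Mid-chain values are displayed (rounded to 4 significant digits) in the working; all internal work carries full precision at each step — exactly one rounding is applied to each reported value. The derived quantities, which include ignition loss, net glass mass, four oxide percentages, totals, the yield, are re-derived in full precision, as given in the problem or answer text, from the weighed amounts per 178.9 kg of glass.
Oxide-by-oxide delivered mass:
  SiO2: 68.29·0.9951 + 49.22·0.3245 = 83.93 kg
  ZnO: 14.48·0.9980 = 14.45 kg
  ZrO2: 49.22·0.6745 = 33.20 kg
  Al2O3: 47.35·0.9959 + 68.29·0.003000 = 47.36 kg
LOI: 47.35·0.004100 + 68.29·0.001900 + 14.48·0.002000 + 49.22·0.001000 = 0.4021 kg
Glass mass = batch − LOI = 179.3 − 0.4021 = 178.9 kg (equal to the oxide-mass sum)
percent share: oxide ÷ glass, ×100

Glass mass = 178.9 kg (batch 179.3 − LOI 0.4021).
Composition: SiO2 46.90%, ZnO 8.076%, ZrO2 18.55%, Al2O3 26.47%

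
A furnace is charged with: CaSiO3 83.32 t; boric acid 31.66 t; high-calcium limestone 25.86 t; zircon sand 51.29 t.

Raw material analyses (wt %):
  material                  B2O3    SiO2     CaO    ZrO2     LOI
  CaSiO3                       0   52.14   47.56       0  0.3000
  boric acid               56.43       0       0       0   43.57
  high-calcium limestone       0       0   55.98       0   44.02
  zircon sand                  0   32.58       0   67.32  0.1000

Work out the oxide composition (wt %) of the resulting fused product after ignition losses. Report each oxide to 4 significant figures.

Glass mass = 166.7 t (batch 192.1 − LOI 25.48).
Composition: B2O3 10.72%, SiO2 36.10%, CaO 32.47%, ZrO2 20.72%

Each numeric step keeps full float precision all the way through — the intermediate values are rounded to 4 significant figures as shown; every reported figure includes exactly one rounding — all derived quantities (ignition loss, the totals, glass mass, the yield, four oxide percentages) are computed at full float precision starting from the weights for 166.7 t of glass precisely as stated by question or answer.
Mass of each oxide from the mix:
  B2O3: 31.66·0.5643 = 17.87 t
  SiO2: 83.32·0.5214 + 51.29·0.3258 = 60.15 t
  CaO: 83.32·0.4756 + 25.86·0.5598 = 54.10 t
  ZrO2: 51.29·0.6732 = 34.53 t
LOI: 83.32·0.003000 + 31.66·0.4357 + 25.86·0.4402 + 51.29·0.001000 = 25.48 t
Glass = total batch minus LOI = 192.1 − 25.48 = 166.7 t (consistent with Σ oxide mass)
oxide / glass × 100 gives the wt %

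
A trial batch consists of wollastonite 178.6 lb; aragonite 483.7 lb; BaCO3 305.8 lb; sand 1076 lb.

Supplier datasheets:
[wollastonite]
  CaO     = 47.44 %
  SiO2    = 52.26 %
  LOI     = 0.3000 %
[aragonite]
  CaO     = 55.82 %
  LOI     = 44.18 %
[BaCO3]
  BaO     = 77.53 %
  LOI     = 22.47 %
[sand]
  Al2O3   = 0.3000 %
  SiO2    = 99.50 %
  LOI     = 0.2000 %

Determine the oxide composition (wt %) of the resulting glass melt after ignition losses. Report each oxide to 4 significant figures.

All internal work maintains full precision through every step — mid-chain values are printed with 4-significant-figure rounding in the printout. Each reported figure is rounded once only; derived quantities, including four oxide percentages, glass mass, ignition loss, the totals, yield, are rebuilt from the weighed amounts per 1759 lb of glass at full float precision, as written in the question or the answer.
Per-oxide mass from batch:
  Al2O3: 1076·0.003000 = 3.228 lb
  CaO: 178.6·0.4744 + 483.7·0.5582 = 354.7 lb
  SiO2: 178.6·0.5226 + 1076·0.9950 = 1164 lb
  BaO: 305.8·0.7753 = 237.1 lb
LOI: 178.6·0.003000 + 483.7·0.4418 + 305.8·0.2247 + 1076·0.002000 = 285.1 lb
batch − LOI leaves glass = 2044 − 285.1 = 1759 lb (= the summed oxide contributions)
percent by weight: oxide/glass ×100

Glass mass = 1759 lb (batch 2044 − LOI 285.1).
Composition: Al2O3 0.1835%, CaO 20.17%, SiO2 66.17%, BaO 13.48%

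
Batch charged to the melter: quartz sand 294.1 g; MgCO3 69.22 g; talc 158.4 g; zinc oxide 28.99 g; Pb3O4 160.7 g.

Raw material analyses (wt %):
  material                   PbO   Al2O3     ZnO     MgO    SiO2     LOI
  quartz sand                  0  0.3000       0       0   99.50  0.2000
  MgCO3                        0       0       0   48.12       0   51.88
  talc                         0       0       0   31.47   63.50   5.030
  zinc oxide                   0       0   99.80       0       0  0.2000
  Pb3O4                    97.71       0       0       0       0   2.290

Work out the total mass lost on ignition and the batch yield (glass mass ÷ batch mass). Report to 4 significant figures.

Mid-chain values are shown rounded off to 4 significant digits as written; the working math holds full float precision in all steps; exactly one rounding is applied to each reported number; the derived quantities are re-derived starting from the weights on 663.2 g of glass at full float precision (the totals, the yield, LOI, five oxide percentages, glass mass) exactly as shown in question or answer.
Each material's LOI contribution:
  quartz sand: 294.1 × 0.002000 = 0.5882 g
  MgCO3: 69.22 × 0.5188 = 35.91 g
  talc: 158.4 × 0.05030 = 7.968 g
  zinc oxide: 28.99 × 0.002000 = 0.05798 g
  Pb3O4: 160.7 × 0.02290 = 3.680 g
Total LOI = 48.21 g
Glass = batch − LOI = 711.4 − 48.21 = 663.2 g

LOI loss = 48.21 g; glass = 663.2 g; yield = 93.22%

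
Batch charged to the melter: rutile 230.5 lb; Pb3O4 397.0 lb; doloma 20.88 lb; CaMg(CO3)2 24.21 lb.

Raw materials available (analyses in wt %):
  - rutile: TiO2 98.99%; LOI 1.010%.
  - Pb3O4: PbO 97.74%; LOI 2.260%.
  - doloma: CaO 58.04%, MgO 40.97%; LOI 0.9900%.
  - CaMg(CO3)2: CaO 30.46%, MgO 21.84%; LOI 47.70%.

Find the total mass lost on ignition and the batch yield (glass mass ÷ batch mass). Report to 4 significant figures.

LOI loss = 23.06 lb; glass = 649.5 lb; yield = 96.57%

Full float precision is kept from first step to last; values along the way are printed with 4-significant-figure rounding alongside each step. Every reported figure sees exactly one rounding — all derived quantities (net glass mass, the yield, the totals, LOI, the four compositions) are recomputed starting from the weights per 649.5 lb of glass at full float precision, as written in the problem or answer text.
Each material's LOI contribution:
  rutile: 230.5 × 0.01010 = 2.328 lb
  Pb3O4: 397.0 × 0.02260 = 8.972 lb
  doloma: 20.88 × 0.009900 = 0.2067 lb
  CaMg(CO3)2: 24.21 × 0.4770 = 11.55 lb
Total LOI = 23.06 lb
Glass = batch − LOI = 672.6 − 23.06 = 649.5 lb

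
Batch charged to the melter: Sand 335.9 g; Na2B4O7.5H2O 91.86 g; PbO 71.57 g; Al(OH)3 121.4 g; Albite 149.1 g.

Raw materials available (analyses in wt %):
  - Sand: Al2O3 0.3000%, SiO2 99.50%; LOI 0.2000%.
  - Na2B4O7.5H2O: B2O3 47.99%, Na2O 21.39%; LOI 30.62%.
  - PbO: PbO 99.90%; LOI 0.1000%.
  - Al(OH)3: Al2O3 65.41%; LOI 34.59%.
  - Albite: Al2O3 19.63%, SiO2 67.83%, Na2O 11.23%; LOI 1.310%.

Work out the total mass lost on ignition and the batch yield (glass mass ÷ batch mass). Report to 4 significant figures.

LOI loss = 72.82 g; glass = 697.0 g; yield = 90.54%

Intermediates are printed rounded to 4 significant figures between the steps. The working math runs at full precision end to end — every reported number takes exactly one rounding — all derived quantities, which include net glass mass, LOI, the totals, the five compositions, yield, are carried in full float precision, precisely as stated by problem or answer, using the weight values for 697.0 g of glass.
Per-material ignition loss:
  Sand: 335.9 × 0.002000 = 0.6718 g
  Na2B4O7.5H2O: 91.86 × 0.3062 = 28.13 g
  PbO: 71.57 × 0.001000 = 0.07157 g
  Al(OH)3: 121.4 × 0.3459 = 41.99 g
  Albite: 149.1 × 0.01310 = 1.953 g
Total LOI = 72.82 g
Glass = batch − LOI = 769.8 − 72.82 = 697.0 g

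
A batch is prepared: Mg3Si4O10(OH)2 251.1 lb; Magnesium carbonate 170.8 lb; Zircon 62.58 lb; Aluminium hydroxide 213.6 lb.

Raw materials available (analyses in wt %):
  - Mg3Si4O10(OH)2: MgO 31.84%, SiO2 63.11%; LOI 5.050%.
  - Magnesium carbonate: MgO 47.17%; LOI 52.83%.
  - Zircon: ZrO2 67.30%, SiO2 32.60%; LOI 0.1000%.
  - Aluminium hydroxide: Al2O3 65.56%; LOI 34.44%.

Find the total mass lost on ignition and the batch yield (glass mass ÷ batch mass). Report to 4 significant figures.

All arithmetic keeps exact precision at each step. Intermediates are rounded to four significant digits when displayed. Exactly one rounding is applied to each reported result. The derived quantities, including glass mass, the yield, LOI, the four compositions, totals, are recomputed using the weight values at 521.5 lb of glass at full float precision as given in the question or the answer.
Each material's LOI contribution:
  Mg3Si4O10(OH)2: 251.1 × 0.05050 = 12.68 lb
  Magnesium carbonate: 170.8 × 0.5283 = 90.23 lb
  Zircon: 62.58 × 0.001000 = 0.06258 lb
  Aluminium hydroxide: 213.6 × 0.3444 = 73.56 lb
Total LOI = 176.5 lb
Glass = batch − LOI = 698.1 − 176.5 = 521.5 lb

LOI loss = 176.5 lb; glass = 521.5 lb; yield = 74.71%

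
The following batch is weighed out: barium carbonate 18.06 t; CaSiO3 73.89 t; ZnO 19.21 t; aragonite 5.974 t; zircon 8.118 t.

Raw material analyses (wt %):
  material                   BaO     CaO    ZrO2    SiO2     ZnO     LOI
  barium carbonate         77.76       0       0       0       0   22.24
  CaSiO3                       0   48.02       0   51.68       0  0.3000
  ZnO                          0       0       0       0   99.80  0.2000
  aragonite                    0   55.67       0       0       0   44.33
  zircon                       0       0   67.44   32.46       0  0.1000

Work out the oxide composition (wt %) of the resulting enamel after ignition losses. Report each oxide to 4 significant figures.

Each numeric step runs at full precision from start to finish; mid-chain values are printed with 4-significant-figure rounding when written out — every reported result is rounded just once. All derived quantities are computed at exact precision (the totals, net glass mass, yield, LOI, five oxide percentages) from the weighed amounts on 118.3 t of glass precisely as stated by the question or the answer.
Delivered oxide masses:
  BaO: 18.06·0.7776 = 14.04 t
  CaO: 73.89·0.4802 + 5.974·0.5567 = 38.81 t
  ZrO2: 8.118·0.6744 = 5.475 t
  SiO2: 73.89·0.5168 + 8.118·0.3246 = 40.82 t
  ZnO: 19.21·0.9980 = 19.17 t
LOI: 18.06·0.2224 + 73.89·0.003000 + 19.21·0.002000 + 5.974·0.4433 + 8.118·0.001000 = 6.933 t
Resulting glass, batch − LOI: 125.3 − 6.933 = 118.3 t (equal to the oxide-mass sum)
percent share: oxide ÷ glass, ×100

Glass mass = 118.3 t (batch 125.3 − LOI 6.933).
Composition: BaO 11.87%, CaO 32.80%, ZrO2 4.627%, SiO2 34.50%, ZnO 16.20%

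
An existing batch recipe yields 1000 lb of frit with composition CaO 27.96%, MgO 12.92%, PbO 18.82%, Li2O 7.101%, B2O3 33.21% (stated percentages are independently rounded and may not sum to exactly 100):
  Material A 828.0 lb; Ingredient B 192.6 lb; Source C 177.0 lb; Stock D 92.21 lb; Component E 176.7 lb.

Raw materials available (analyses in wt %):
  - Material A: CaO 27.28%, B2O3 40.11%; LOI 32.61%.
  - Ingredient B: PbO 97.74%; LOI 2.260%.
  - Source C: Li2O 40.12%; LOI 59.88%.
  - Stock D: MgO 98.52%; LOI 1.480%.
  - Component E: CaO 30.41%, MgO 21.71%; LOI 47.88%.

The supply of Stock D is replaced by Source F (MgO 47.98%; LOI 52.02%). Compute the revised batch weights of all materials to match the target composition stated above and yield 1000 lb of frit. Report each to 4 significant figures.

Each numeric step maintains full float precision throughout. Intermediates appear rounded to 4 significant digits. Every reported number takes exactly one rounding — all derived quantities (the five compositions, totals, yield, glass mass, ignition loss) are computed from the batch weights on 1000 lb of glass in exact precision, as quoted within question or answer.
The oxide mass targets at 1000 lb frit:
  CaO: 27.96% × 1000 = 279.6 lb
  MgO: 12.92% × 1000 = 129.2 lb
  PbO: 18.82% × 1000 = 188.2 lb
  Li2O: 7.101% × 1000 = 71.01 lb
  B2O3: 33.21% × 1000 = 332.1 lb
A balance pass over the oxides, given the weights on record, for the quoted basis mass (delivered sums recover each target net of answer rounding effects):
  CaO: 828.0·0.2728 + 176.7·0.3041 = 279.6 lb (target 279.6 lb)
  MgO: 189.3·0.4798 + 176.7·0.2171 = 129.2 lb (target 129.2 lb)
  PbO: 192.6·0.9774 = 188.2 lb (target 188.2 lb)
  Li2O: 177.0·0.4012 = 71.01 lb (target 71.01 lb)
  B2O3: 828.0·0.4011 = 332.1 lb (target 332.1 lb)
Mass balance on the glass: total batch − LOI = 1000 lb (targets for the oxides total 1000 lb; the stated basis being 1000 lb — gaps are rounding artifacts).
Batch total: Σ batch = 1564 lb; Σ batch·LOI gives LOI loss = 563.4 lb; as yield: glass ÷ batch → 63.97%.

Revised batch per 1000 lb frit:
  Material A: 828.0 lb
  Ingredient B: 192.6 lb
  Source C: 177.0 lb
  Source F: 189.3 lb
  Component E: 176.7 lb
Total batch = 1564 lb; LOI loss = 563.4 lb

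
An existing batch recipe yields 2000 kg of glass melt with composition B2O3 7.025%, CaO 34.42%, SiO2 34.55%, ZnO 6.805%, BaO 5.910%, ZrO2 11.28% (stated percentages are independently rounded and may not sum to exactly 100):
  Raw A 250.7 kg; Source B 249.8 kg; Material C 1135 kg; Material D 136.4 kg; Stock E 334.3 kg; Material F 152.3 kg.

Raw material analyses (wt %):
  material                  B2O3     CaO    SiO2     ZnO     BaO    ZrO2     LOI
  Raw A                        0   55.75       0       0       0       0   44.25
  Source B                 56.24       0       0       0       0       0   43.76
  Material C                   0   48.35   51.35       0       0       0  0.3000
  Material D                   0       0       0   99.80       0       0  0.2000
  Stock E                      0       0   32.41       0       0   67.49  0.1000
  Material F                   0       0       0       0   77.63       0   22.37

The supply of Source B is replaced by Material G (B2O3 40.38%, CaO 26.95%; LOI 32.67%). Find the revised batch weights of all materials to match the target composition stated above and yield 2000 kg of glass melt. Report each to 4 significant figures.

In-progress results are printed (rounded to four significant figures) on the page — exact precision is kept in every operation; exactly one rounding lands on each reported value — derived quantities (net glass mass, totals, the six compositions, LOI, the yield) are rebuilt from the batch weights for 2000 kg of glass at full precision, as set out in either problem or answer.
The oxide mass targets at 2000 kg glass melt:
  B2O3: 7.025% × 2000 = 140.5 kg
  CaO: 34.42% × 2000 = 688.4 kg
  SiO2: 34.55% × 2000 = 691.0 kg
  ZnO: 6.805% × 2000 = 136.1 kg
  BaO: 5.910% × 2000 = 118.2 kg
  ZrO2: 11.28% × 2000 = 225.6 kg
Verifying the oxide balance working from each reported weight, relative to the basis at hand (every target is met by its sum net of answer rounding effects):
  B2O3: 347.9·0.4038 = 140.5 kg (target 140.5 kg)
  CaO: 82.52·0.5575 + 347.9·0.2695 + 1135·0.4835 = 688.5 kg (target 688.4 kg)
  SiO2: 1135·0.5135 + 334.3·0.3241 = 691.2 kg (target 691.0 kg)
  ZnO: 136.4·0.9980 = 136.1 kg (target 136.1 kg)
  BaO: 152.3·0.7763 = 118.2 kg (target 118.2 kg)
  ZrO2: 334.3·0.6749 = 225.6 kg (target 225.6 kg)
Mass balance on the glass: batch Σ − ignition loss = 2000 kg (oxide target masses add up to 2000 kg; the stated basis being 2000 kg — rounding explains the deltas).
Summing the batch: Σ batch = 2188 kg; Σ batch·LOI gives LOI loss = 188.3 kg; yield = glass ÷ total batch = 91.40%.

Revised batch per 2000 kg glass melt:
  Raw A: 82.52 kg
  Material G: 347.9 kg
  Material C: 1135 kg
  Material D: 136.4 kg
  Stock E: 334.3 kg
  Material F: 152.3 kg
Total batch = 2188 kg; LOI loss = 188.3 kg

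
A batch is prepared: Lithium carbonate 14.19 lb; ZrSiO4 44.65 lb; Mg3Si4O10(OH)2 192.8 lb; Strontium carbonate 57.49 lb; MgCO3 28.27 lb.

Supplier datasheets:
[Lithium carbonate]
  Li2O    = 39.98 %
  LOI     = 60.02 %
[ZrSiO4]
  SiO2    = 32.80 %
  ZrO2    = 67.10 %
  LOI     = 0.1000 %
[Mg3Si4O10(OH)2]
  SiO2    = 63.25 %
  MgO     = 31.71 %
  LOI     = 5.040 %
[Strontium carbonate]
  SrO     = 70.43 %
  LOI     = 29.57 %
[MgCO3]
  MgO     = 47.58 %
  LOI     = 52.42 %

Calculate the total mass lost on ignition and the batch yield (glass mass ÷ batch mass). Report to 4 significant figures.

LOI loss = 50.10 lb; glass = 287.3 lb; yield = 85.15%

Working values are shown, rounded to four significant digits, alongside each step. All internal work maintains full precision in all steps — each reported number is rounded only once; derived quantities are rebuilt starting from the weights on 287.3 lb of glass at exact precision (LOI, yield, five oxide percentages, glass mass, totals) precisely as stated by the problem or the answer.
Per-material ignition loss:
  Lithium carbonate: 14.19 × 0.6002 = 8.517 lb
  ZrSiO4: 44.65 × 0.001000 = 0.04465 lb
  Mg3Si4O10(OH)2: 192.8 × 0.05040 = 9.717 lb
  Strontium carbonate: 57.49 × 0.2957 = 17.00 lb
  MgCO3: 28.27 × 0.5242 = 14.82 lb
Total LOI = 50.10 lb
Glass = batch − LOI = 337.4 − 50.10 = 287.3 lb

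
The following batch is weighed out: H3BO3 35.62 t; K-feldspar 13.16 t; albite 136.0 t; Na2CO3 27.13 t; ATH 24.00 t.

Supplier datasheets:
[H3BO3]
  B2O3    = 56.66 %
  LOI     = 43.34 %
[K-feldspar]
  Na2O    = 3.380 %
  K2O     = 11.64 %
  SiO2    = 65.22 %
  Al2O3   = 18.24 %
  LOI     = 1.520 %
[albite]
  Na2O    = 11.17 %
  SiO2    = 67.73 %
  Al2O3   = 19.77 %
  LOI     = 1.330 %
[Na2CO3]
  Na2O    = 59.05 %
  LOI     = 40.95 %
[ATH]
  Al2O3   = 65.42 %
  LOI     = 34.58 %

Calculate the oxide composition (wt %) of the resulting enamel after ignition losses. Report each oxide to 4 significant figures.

Glass mass = 199.1 t (batch 235.9 − LOI 36.86).
Composition: Na2O 15.90%, K2O 0.7695%, SiO2 50.59%, Al2O3 22.60%, B2O3 10.14%

All arithmetic carries full precision throughout. Values along the way appear, rounded to 4 significant digits, on the page; every reported result carries a single rounding. Derived quantities, which include net glass mass, ignition loss, the yield, the totals, five oxide percentages, are re-derived in full float precision, as quoted within either problem or answer, from the weighed amounts on 199.1 t of glass.
Oxide-by-oxide delivered mass:
  Na2O: 13.16·0.03380 + 136.0·0.1117 + 27.13·0.5905 = 31.66 t
  K2O: 13.16·0.1164 = 1.532 t
  SiO2: 13.16·0.6522 + 136.0·0.6773 = 100.7 t
  Al2O3: 13.16·0.1824 + 136.0·0.1977 + 24.00·0.6542 = 44.99 t
  B2O3: 35.62·0.5666 = 20.18 t
LOI: 35.62·0.4334 + 13.16·0.01520 + 136.0·0.01330 + 27.13·0.4095 + 24.00·0.3458 = 36.86 t
Glass = total batch minus LOI = 235.9 − 36.86 = 199.1 t (consistent with Σ oxide mass)
each oxide over glass, ×100, is wt %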